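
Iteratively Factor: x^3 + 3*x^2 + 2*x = (x)*(x^2 + 3*x + 2) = x*(x + 2)*(x + 1)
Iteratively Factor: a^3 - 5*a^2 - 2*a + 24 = (a - 4)*(a^2 - a - 6) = (a - 4)*(a - 3)*(a + 2)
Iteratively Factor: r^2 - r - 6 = (r - 3)*(r + 2)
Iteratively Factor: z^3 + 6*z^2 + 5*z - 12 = (z + 4)*(z^2 + 2*z - 3) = (z - 1)*(z + 4)*(z + 3)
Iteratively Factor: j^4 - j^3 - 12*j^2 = (j + 3)*(j^3 - 4*j^2) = (j - 4)*(j + 3)*(j^2) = j*(j - 4)*(j + 3)*(j)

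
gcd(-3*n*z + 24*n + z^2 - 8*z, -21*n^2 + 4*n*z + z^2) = -3*n + z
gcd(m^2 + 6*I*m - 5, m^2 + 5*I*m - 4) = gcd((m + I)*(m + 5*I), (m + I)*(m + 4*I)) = m + I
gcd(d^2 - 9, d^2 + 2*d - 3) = d + 3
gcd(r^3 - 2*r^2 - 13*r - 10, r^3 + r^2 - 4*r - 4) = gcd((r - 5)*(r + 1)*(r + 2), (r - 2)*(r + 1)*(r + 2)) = r^2 + 3*r + 2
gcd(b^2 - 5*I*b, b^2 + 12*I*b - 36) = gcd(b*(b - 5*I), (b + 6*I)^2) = 1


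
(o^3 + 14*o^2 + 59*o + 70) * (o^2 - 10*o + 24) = o^5 + 4*o^4 - 57*o^3 - 184*o^2 + 716*o + 1680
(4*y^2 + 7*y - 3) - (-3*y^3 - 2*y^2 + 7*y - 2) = 3*y^3 + 6*y^2 - 1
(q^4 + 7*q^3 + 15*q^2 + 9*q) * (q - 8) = q^5 - q^4 - 41*q^3 - 111*q^2 - 72*q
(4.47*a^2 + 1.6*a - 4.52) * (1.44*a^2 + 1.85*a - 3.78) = 6.4368*a^4 + 10.5735*a^3 - 20.4454*a^2 - 14.41*a + 17.0856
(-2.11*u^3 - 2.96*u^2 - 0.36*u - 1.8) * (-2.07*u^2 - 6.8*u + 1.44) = 4.3677*u^5 + 20.4752*u^4 + 17.8348*u^3 + 1.9116*u^2 + 11.7216*u - 2.592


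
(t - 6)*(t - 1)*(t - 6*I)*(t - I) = t^4 - 7*t^3 - 7*I*t^3 + 49*I*t^2 + 42*t - 42*I*t - 36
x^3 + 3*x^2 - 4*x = x*(x - 1)*(x + 4)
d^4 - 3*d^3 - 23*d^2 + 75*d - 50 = (d - 5)*(d - 2)*(d - 1)*(d + 5)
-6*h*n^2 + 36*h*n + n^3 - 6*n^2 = n*(-6*h + n)*(n - 6)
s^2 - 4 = (s - 2)*(s + 2)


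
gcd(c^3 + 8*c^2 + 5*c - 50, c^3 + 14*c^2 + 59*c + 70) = c + 5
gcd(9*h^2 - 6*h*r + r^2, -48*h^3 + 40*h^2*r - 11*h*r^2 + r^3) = -3*h + r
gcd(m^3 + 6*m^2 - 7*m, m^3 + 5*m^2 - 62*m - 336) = m + 7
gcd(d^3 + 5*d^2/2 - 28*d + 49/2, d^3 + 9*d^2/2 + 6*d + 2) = 1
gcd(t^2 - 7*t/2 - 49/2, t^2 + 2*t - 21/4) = t + 7/2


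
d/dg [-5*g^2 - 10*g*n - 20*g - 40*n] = -10*g - 10*n - 20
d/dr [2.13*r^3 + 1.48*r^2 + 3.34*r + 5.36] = 6.39*r^2 + 2.96*r + 3.34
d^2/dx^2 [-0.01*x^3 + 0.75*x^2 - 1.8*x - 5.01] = 1.5 - 0.06*x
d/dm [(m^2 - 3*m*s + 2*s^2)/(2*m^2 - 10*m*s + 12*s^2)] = -s/(m^2 - 6*m*s + 9*s^2)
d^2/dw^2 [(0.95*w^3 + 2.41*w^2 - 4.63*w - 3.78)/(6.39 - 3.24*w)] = (-19.94544*w^3 + 118.01052*w^2 - 232.74297*w + 74.26647)/(34.012224*w^3 - 201.238992*w^2 + 396.888012*w - 260.917119)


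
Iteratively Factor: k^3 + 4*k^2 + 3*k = (k + 1)*(k^2 + 3*k) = k*(k + 1)*(k + 3)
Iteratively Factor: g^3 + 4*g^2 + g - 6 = (g + 3)*(g^2 + g - 2) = (g + 2)*(g + 3)*(g - 1)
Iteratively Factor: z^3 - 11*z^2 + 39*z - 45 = (z - 3)*(z^2 - 8*z + 15) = (z - 3)^2*(z - 5)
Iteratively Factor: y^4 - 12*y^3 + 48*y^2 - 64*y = (y)*(y^3 - 12*y^2 + 48*y - 64) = y*(y - 4)*(y^2 - 8*y + 16) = y*(y - 4)^2*(y - 4)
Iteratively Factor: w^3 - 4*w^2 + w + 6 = (w - 3)*(w^2 - w - 2) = (w - 3)*(w - 2)*(w + 1)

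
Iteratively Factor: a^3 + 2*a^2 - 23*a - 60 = (a - 5)*(a^2 + 7*a + 12) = (a - 5)*(a + 3)*(a + 4)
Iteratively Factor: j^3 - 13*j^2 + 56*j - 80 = (j - 4)*(j^2 - 9*j + 20) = (j - 5)*(j - 4)*(j - 4)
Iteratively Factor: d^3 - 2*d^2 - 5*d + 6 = (d + 2)*(d^2 - 4*d + 3) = (d - 3)*(d + 2)*(d - 1)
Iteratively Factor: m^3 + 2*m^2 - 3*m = (m - 1)*(m^2 + 3*m) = (m - 1)*(m + 3)*(m)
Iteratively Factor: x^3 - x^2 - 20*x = (x - 5)*(x^2 + 4*x) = (x - 5)*(x + 4)*(x)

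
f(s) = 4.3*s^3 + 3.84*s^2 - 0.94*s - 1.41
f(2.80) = 120.46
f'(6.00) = 509.54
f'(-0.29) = -2.08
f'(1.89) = 59.66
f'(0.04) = -0.61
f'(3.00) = 138.20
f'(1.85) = 57.42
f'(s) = 12.9*s^2 + 7.68*s - 0.94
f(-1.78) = -11.82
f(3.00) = 146.43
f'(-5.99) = 415.91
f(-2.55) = -45.34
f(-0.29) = -0.92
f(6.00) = 1059.99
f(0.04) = -1.44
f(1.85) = 37.22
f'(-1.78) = 26.26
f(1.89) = 39.56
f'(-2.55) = 63.36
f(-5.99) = -782.16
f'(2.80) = 121.70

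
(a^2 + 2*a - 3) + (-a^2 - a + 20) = a + 17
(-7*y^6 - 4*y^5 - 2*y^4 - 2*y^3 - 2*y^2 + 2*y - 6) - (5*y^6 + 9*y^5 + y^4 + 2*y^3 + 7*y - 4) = -12*y^6 - 13*y^5 - 3*y^4 - 4*y^3 - 2*y^2 - 5*y - 2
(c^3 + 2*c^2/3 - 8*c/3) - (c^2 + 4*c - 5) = c^3 - c^2/3 - 20*c/3 + 5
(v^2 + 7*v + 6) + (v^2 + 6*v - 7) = 2*v^2 + 13*v - 1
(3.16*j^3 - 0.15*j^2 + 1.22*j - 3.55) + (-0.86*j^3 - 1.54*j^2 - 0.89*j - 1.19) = 2.3*j^3 - 1.69*j^2 + 0.33*j - 4.74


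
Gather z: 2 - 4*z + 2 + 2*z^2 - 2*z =2*z^2 - 6*z + 4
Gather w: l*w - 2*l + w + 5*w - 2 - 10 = -2*l + w*(l + 6) - 12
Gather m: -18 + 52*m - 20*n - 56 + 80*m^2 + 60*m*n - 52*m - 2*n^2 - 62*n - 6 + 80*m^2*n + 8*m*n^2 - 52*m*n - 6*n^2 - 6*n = m^2*(80*n + 80) + m*(8*n^2 + 8*n) - 8*n^2 - 88*n - 80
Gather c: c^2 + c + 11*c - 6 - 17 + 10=c^2 + 12*c - 13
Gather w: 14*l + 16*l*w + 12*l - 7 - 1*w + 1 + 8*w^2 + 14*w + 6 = 26*l + 8*w^2 + w*(16*l + 13)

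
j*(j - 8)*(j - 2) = j^3 - 10*j^2 + 16*j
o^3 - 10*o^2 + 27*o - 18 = (o - 6)*(o - 3)*(o - 1)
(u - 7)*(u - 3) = u^2 - 10*u + 21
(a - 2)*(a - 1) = a^2 - 3*a + 2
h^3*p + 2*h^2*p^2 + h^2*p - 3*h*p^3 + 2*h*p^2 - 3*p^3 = (h - p)*(h + 3*p)*(h*p + p)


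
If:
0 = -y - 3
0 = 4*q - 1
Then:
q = 1/4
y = -3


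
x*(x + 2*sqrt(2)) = x^2 + 2*sqrt(2)*x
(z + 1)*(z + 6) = z^2 + 7*z + 6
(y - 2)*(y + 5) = y^2 + 3*y - 10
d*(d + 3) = d^2 + 3*d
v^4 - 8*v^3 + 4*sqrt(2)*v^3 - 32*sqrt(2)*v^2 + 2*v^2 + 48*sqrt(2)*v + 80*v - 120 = (v - 6)*(v - 2)*(v - sqrt(2))*(v + 5*sqrt(2))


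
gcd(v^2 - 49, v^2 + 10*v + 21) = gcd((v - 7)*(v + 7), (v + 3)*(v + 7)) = v + 7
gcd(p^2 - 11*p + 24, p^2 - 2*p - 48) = p - 8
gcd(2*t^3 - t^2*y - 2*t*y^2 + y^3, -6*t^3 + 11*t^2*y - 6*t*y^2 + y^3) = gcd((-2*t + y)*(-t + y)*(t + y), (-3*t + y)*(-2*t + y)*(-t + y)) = 2*t^2 - 3*t*y + y^2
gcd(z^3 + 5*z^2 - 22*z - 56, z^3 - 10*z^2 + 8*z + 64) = z^2 - 2*z - 8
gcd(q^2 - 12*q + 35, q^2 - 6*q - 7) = q - 7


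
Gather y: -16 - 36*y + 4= -36*y - 12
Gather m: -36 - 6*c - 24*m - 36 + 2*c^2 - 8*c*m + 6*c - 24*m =2*c^2 + m*(-8*c - 48) - 72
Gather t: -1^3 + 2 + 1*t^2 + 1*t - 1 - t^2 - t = 0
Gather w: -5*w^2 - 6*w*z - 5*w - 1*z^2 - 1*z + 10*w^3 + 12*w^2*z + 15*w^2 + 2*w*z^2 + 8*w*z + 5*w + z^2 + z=10*w^3 + w^2*(12*z + 10) + w*(2*z^2 + 2*z)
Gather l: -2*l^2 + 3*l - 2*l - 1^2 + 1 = -2*l^2 + l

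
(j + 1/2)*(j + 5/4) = j^2 + 7*j/4 + 5/8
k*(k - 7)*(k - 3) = k^3 - 10*k^2 + 21*k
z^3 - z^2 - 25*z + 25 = (z - 5)*(z - 1)*(z + 5)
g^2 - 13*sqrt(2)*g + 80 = (g - 8*sqrt(2))*(g - 5*sqrt(2))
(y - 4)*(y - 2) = y^2 - 6*y + 8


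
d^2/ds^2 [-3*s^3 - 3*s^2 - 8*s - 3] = -18*s - 6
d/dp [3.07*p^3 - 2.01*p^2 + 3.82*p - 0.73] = 9.21*p^2 - 4.02*p + 3.82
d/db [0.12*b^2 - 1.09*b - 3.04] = 0.24*b - 1.09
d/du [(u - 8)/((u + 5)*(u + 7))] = (-u^2 + 16*u + 131)/(u^4 + 24*u^3 + 214*u^2 + 840*u + 1225)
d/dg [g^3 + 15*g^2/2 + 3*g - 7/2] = 3*g^2 + 15*g + 3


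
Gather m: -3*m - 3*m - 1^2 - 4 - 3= -6*m - 8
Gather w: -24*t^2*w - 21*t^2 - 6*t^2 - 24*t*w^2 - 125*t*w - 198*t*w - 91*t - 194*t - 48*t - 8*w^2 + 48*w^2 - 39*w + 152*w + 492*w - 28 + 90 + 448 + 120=-27*t^2 - 333*t + w^2*(40 - 24*t) + w*(-24*t^2 - 323*t + 605) + 630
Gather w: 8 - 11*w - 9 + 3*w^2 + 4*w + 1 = 3*w^2 - 7*w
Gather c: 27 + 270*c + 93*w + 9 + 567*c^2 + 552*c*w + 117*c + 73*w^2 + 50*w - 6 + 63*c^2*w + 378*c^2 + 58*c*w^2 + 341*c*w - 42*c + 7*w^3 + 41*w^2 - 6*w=c^2*(63*w + 945) + c*(58*w^2 + 893*w + 345) + 7*w^3 + 114*w^2 + 137*w + 30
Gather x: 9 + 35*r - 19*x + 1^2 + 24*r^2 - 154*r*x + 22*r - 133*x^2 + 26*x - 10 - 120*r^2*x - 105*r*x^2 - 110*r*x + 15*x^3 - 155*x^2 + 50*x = 24*r^2 + 57*r + 15*x^3 + x^2*(-105*r - 288) + x*(-120*r^2 - 264*r + 57)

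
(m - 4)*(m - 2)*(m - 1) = m^3 - 7*m^2 + 14*m - 8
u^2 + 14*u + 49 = (u + 7)^2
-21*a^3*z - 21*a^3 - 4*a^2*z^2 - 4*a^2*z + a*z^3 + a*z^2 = (-7*a + z)*(3*a + z)*(a*z + a)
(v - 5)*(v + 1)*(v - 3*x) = v^3 - 3*v^2*x - 4*v^2 + 12*v*x - 5*v + 15*x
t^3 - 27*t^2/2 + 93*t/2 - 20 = (t - 8)*(t - 5)*(t - 1/2)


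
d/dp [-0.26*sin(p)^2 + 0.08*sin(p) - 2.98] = (0.08 - 0.52*sin(p))*cos(p)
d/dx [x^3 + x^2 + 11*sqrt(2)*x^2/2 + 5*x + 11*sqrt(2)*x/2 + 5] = 3*x^2 + 2*x + 11*sqrt(2)*x + 5 + 11*sqrt(2)/2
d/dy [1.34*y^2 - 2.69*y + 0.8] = 2.68*y - 2.69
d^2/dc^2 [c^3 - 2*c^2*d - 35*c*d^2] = 6*c - 4*d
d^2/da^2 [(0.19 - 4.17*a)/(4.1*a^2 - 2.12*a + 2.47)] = (-(4.17*a - 0.19)*(8.2*a - 2.12)*(16.4*a - 4.24) + (102.582*a - 19.2388)*(4.1*a^2 - 2.12*a + 2.47))/(4.1*a^2 - 2.12*a + 2.47)^3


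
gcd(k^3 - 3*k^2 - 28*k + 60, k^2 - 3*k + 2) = k - 2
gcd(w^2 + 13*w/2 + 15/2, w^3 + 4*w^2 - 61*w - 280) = w + 5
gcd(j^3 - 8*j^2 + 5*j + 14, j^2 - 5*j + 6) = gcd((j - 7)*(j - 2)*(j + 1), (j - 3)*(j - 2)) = j - 2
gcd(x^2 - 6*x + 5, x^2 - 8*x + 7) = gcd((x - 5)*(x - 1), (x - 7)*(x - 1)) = x - 1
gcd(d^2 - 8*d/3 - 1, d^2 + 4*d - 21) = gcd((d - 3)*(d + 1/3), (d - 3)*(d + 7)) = d - 3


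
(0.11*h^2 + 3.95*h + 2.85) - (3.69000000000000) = 0.11*h^2 + 3.95*h - 0.84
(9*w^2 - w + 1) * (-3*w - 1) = -27*w^3 - 6*w^2 - 2*w - 1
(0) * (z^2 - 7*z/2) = 0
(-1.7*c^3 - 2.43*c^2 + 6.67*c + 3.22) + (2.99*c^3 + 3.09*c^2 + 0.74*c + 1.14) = 1.29*c^3 + 0.66*c^2 + 7.41*c + 4.36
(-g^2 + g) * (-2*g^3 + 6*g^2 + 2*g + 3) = 2*g^5 - 8*g^4 + 4*g^3 - g^2 + 3*g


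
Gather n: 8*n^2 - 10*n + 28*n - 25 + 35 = 8*n^2 + 18*n + 10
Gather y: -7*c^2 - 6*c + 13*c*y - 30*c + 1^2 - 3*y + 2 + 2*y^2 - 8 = -7*c^2 - 36*c + 2*y^2 + y*(13*c - 3) - 5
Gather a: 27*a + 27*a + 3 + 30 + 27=54*a + 60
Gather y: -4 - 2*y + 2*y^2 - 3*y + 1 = 2*y^2 - 5*y - 3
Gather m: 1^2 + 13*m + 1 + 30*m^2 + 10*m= 30*m^2 + 23*m + 2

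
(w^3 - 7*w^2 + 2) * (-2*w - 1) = -2*w^4 + 13*w^3 + 7*w^2 - 4*w - 2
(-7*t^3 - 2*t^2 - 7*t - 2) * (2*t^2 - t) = -14*t^5 + 3*t^4 - 12*t^3 + 3*t^2 + 2*t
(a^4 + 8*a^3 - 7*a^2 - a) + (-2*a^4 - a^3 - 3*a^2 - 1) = -a^4 + 7*a^3 - 10*a^2 - a - 1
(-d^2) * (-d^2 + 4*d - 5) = d^4 - 4*d^3 + 5*d^2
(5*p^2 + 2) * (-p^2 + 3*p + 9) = -5*p^4 + 15*p^3 + 43*p^2 + 6*p + 18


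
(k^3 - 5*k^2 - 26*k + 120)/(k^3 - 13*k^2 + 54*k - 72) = (k + 5)/(k - 3)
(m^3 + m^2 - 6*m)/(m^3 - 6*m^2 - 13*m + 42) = m/(m - 7)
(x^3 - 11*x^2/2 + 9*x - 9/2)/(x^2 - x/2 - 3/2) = (x^2 - 4*x + 3)/(x + 1)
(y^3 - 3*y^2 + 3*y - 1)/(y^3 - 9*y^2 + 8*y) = (y^2 - 2*y + 1)/(y*(y - 8))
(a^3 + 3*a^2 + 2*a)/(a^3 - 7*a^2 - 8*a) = (a + 2)/(a - 8)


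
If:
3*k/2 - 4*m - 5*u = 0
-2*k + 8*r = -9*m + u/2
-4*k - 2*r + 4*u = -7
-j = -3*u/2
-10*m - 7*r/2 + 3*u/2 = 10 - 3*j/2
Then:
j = 1731/734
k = 11314/4771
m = -10267/9542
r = 18145/9542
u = 577/367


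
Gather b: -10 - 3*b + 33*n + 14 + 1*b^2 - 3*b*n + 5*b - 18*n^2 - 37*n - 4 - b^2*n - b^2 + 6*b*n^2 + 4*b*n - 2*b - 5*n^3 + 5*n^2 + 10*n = -b^2*n + b*(6*n^2 + n) - 5*n^3 - 13*n^2 + 6*n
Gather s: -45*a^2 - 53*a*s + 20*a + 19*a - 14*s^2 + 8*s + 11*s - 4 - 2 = -45*a^2 + 39*a - 14*s^2 + s*(19 - 53*a) - 6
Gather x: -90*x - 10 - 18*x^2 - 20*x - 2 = -18*x^2 - 110*x - 12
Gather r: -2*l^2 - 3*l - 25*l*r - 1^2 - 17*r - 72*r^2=-2*l^2 - 3*l - 72*r^2 + r*(-25*l - 17) - 1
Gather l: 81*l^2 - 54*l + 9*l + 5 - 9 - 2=81*l^2 - 45*l - 6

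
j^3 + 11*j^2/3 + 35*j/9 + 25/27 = (j + 1/3)*(j + 5/3)^2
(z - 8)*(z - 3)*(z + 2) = z^3 - 9*z^2 + 2*z + 48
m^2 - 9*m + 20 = (m - 5)*(m - 4)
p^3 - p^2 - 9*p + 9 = (p - 3)*(p - 1)*(p + 3)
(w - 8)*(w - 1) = w^2 - 9*w + 8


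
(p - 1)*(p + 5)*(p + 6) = p^3 + 10*p^2 + 19*p - 30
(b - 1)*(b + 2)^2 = b^3 + 3*b^2 - 4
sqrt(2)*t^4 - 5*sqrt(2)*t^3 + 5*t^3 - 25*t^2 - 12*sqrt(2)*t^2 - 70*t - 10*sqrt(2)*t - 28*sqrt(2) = (t - 7)*(t + 2)*(t + 2*sqrt(2))*(sqrt(2)*t + 1)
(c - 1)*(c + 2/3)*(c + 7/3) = c^3 + 2*c^2 - 13*c/9 - 14/9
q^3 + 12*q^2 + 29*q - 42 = (q - 1)*(q + 6)*(q + 7)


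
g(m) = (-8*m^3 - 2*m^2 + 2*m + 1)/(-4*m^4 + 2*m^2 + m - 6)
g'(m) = (-24*m^2 - 4*m + 2)/(-4*m^4 + 2*m^2 + m - 6) + (16*m^3 - 4*m - 1)*(-8*m^3 - 2*m^2 + 2*m + 1)/(-4*m^4 + 2*m^2 + m - 6)^2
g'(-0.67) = 0.84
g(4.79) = 0.44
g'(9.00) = -0.03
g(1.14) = 1.24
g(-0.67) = -0.18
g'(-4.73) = -0.08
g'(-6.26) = -0.05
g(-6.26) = -0.31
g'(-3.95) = -0.11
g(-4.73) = -0.40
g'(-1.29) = 0.54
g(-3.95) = -0.48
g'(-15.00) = -0.00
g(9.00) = 0.23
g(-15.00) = -0.13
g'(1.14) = 1.25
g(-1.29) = -0.82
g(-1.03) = -0.59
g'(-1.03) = 1.15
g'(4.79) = -0.10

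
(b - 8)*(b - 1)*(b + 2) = b^3 - 7*b^2 - 10*b + 16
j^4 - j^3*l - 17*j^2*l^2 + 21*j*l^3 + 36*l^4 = (j - 3*l)^2*(j + l)*(j + 4*l)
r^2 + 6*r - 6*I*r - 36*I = (r + 6)*(r - 6*I)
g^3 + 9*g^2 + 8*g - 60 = (g - 2)*(g + 5)*(g + 6)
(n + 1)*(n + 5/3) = n^2 + 8*n/3 + 5/3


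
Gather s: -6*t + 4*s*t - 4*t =4*s*t - 10*t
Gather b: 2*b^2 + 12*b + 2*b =2*b^2 + 14*b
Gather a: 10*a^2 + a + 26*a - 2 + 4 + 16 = 10*a^2 + 27*a + 18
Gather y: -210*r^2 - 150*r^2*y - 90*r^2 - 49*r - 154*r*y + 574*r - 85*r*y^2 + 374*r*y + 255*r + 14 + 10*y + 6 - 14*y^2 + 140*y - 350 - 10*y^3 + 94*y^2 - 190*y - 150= -300*r^2 + 780*r - 10*y^3 + y^2*(80 - 85*r) + y*(-150*r^2 + 220*r - 40) - 480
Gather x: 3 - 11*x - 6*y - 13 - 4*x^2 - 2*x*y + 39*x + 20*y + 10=-4*x^2 + x*(28 - 2*y) + 14*y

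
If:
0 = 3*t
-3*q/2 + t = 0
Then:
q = 0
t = 0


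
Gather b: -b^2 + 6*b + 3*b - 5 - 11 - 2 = -b^2 + 9*b - 18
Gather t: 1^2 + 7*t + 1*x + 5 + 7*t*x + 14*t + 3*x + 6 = t*(7*x + 21) + 4*x + 12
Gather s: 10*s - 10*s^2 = -10*s^2 + 10*s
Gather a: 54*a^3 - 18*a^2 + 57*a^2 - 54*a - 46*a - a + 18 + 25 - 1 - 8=54*a^3 + 39*a^2 - 101*a + 34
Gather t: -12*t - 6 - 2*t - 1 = -14*t - 7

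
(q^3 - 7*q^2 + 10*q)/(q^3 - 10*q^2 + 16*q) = (q - 5)/(q - 8)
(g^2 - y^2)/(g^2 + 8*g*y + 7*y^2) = (g - y)/(g + 7*y)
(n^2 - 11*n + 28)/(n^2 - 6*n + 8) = (n - 7)/(n - 2)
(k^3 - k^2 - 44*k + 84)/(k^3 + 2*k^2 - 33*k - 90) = (k^2 + 5*k - 14)/(k^2 + 8*k + 15)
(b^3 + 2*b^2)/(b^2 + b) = b*(b + 2)/(b + 1)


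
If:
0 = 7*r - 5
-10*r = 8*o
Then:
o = -25/28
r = 5/7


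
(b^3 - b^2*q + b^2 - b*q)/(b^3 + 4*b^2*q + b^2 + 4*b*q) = (b - q)/(b + 4*q)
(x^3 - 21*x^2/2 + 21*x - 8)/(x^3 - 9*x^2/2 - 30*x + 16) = (x - 2)/(x + 4)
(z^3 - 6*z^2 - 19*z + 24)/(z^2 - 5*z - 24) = z - 1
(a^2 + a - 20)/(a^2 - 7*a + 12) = (a + 5)/(a - 3)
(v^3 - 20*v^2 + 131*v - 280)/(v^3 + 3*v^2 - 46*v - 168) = (v^2 - 13*v + 40)/(v^2 + 10*v + 24)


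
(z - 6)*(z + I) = z^2 - 6*z + I*z - 6*I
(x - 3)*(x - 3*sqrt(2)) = x^2 - 3*sqrt(2)*x - 3*x + 9*sqrt(2)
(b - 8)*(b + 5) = b^2 - 3*b - 40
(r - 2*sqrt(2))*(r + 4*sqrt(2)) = r^2 + 2*sqrt(2)*r - 16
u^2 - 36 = (u - 6)*(u + 6)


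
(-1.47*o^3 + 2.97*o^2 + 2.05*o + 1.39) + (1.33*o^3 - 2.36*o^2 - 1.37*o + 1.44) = -0.14*o^3 + 0.61*o^2 + 0.68*o + 2.83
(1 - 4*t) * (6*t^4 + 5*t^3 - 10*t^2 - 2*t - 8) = -24*t^5 - 14*t^4 + 45*t^3 - 2*t^2 + 30*t - 8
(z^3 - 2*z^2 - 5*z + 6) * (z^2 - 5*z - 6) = z^5 - 7*z^4 - z^3 + 43*z^2 - 36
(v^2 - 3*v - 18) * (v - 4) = v^3 - 7*v^2 - 6*v + 72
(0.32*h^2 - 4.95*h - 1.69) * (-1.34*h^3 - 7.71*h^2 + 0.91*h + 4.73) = -0.4288*h^5 + 4.1658*h^4 + 40.7203*h^3 + 10.039*h^2 - 24.9514*h - 7.9937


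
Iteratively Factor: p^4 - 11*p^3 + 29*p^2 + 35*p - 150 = (p - 5)*(p^3 - 6*p^2 - p + 30) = (p - 5)*(p + 2)*(p^2 - 8*p + 15) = (p - 5)^2*(p + 2)*(p - 3)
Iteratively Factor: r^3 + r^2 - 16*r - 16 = (r + 1)*(r^2 - 16) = (r + 1)*(r + 4)*(r - 4)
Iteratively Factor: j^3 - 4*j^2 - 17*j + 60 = (j - 3)*(j^2 - j - 20) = (j - 3)*(j + 4)*(j - 5)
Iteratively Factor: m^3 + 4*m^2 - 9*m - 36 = (m - 3)*(m^2 + 7*m + 12) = (m - 3)*(m + 4)*(m + 3)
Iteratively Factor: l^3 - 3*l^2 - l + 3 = (l - 3)*(l^2 - 1) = (l - 3)*(l - 1)*(l + 1)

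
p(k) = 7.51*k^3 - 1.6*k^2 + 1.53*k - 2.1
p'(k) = 22.53*k^2 - 3.2*k + 1.53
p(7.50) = 3087.66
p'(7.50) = 1244.84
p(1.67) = 30.97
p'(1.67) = 59.02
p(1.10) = 7.64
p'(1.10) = 25.27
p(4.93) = 866.43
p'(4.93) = 533.34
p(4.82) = 809.07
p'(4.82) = 509.53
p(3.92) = 431.69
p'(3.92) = 335.19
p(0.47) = -0.95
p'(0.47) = 5.00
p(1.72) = 34.01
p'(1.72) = 62.68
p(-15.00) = -25731.30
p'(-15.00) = 5118.78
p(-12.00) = -13228.14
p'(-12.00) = 3284.25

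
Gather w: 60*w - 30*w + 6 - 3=30*w + 3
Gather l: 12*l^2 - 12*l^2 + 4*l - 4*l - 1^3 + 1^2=0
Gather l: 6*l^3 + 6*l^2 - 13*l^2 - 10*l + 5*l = 6*l^3 - 7*l^2 - 5*l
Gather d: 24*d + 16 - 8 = 24*d + 8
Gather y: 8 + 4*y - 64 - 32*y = -28*y - 56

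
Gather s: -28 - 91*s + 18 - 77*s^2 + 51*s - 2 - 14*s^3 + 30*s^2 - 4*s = -14*s^3 - 47*s^2 - 44*s - 12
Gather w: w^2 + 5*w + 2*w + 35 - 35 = w^2 + 7*w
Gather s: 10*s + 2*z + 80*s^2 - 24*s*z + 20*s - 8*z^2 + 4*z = 80*s^2 + s*(30 - 24*z) - 8*z^2 + 6*z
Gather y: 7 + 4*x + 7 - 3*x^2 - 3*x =-3*x^2 + x + 14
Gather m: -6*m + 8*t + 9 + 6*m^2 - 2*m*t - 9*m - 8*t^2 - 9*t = 6*m^2 + m*(-2*t - 15) - 8*t^2 - t + 9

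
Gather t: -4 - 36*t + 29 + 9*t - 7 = 18 - 27*t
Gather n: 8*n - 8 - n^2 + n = -n^2 + 9*n - 8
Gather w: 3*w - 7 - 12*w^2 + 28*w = -12*w^2 + 31*w - 7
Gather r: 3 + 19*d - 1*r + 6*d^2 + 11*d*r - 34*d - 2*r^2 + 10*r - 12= 6*d^2 - 15*d - 2*r^2 + r*(11*d + 9) - 9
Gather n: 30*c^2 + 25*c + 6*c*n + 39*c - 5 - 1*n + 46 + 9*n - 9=30*c^2 + 64*c + n*(6*c + 8) + 32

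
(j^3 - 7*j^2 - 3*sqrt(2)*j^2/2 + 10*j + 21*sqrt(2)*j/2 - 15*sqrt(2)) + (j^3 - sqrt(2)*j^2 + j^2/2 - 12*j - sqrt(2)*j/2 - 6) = 2*j^3 - 13*j^2/2 - 5*sqrt(2)*j^2/2 - 2*j + 10*sqrt(2)*j - 15*sqrt(2) - 6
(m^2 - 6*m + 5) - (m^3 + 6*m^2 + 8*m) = -m^3 - 5*m^2 - 14*m + 5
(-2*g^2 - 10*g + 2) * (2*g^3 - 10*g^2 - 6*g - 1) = -4*g^5 + 116*g^3 + 42*g^2 - 2*g - 2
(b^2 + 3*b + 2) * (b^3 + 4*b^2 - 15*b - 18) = b^5 + 7*b^4 - b^3 - 55*b^2 - 84*b - 36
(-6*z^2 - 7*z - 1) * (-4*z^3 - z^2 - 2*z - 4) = 24*z^5 + 34*z^4 + 23*z^3 + 39*z^2 + 30*z + 4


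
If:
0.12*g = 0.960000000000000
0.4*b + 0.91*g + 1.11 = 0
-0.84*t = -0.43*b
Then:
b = -20.98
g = 8.00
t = -10.74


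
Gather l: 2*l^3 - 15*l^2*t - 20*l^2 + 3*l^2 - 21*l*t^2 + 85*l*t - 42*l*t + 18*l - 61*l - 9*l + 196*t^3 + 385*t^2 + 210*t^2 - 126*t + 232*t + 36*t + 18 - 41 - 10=2*l^3 + l^2*(-15*t - 17) + l*(-21*t^2 + 43*t - 52) + 196*t^3 + 595*t^2 + 142*t - 33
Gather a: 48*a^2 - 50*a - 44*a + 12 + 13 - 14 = 48*a^2 - 94*a + 11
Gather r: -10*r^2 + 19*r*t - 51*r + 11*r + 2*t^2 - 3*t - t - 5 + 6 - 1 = -10*r^2 + r*(19*t - 40) + 2*t^2 - 4*t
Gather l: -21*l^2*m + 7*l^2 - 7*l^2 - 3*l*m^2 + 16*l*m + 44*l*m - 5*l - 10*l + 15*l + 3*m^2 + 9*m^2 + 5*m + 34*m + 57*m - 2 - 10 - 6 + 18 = -21*l^2*m + l*(-3*m^2 + 60*m) + 12*m^2 + 96*m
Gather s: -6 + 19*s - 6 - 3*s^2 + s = -3*s^2 + 20*s - 12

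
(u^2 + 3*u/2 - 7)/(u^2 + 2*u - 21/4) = 2*(u - 2)/(2*u - 3)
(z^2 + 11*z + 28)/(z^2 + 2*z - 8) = (z + 7)/(z - 2)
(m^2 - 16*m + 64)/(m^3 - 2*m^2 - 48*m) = (m - 8)/(m*(m + 6))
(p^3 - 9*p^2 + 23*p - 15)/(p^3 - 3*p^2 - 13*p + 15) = (p - 3)/(p + 3)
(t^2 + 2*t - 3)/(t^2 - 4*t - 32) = (-t^2 - 2*t + 3)/(-t^2 + 4*t + 32)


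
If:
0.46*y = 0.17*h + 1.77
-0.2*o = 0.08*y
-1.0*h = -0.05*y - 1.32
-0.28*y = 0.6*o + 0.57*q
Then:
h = 1.54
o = -1.77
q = -0.31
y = 4.42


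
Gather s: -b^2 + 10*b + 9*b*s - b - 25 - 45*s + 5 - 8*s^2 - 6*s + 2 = -b^2 + 9*b - 8*s^2 + s*(9*b - 51) - 18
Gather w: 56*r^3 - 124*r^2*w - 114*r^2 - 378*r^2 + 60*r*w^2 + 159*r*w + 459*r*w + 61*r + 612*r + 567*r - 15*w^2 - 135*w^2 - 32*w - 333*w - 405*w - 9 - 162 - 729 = 56*r^3 - 492*r^2 + 1240*r + w^2*(60*r - 150) + w*(-124*r^2 + 618*r - 770) - 900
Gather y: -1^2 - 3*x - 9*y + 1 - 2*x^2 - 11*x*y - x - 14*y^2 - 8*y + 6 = -2*x^2 - 4*x - 14*y^2 + y*(-11*x - 17) + 6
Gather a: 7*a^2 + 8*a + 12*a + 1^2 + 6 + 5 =7*a^2 + 20*a + 12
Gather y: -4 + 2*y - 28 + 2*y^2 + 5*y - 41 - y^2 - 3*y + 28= y^2 + 4*y - 45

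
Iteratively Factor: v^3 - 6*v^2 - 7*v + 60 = (v + 3)*(v^2 - 9*v + 20) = (v - 4)*(v + 3)*(v - 5)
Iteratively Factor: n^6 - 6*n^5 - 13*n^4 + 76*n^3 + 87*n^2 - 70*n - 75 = (n + 1)*(n^5 - 7*n^4 - 6*n^3 + 82*n^2 + 5*n - 75) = (n - 5)*(n + 1)*(n^4 - 2*n^3 - 16*n^2 + 2*n + 15) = (n - 5)*(n + 1)*(n + 3)*(n^3 - 5*n^2 - n + 5) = (n - 5)^2*(n + 1)*(n + 3)*(n^2 - 1) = (n - 5)^2*(n + 1)^2*(n + 3)*(n - 1)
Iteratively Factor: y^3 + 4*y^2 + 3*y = (y + 3)*(y^2 + y) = y*(y + 3)*(y + 1)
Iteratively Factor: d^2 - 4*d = (d - 4)*(d)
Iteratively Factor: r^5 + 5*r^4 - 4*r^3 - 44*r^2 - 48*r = (r + 4)*(r^4 + r^3 - 8*r^2 - 12*r) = (r - 3)*(r + 4)*(r^3 + 4*r^2 + 4*r) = r*(r - 3)*(r + 4)*(r^2 + 4*r + 4) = r*(r - 3)*(r + 2)*(r + 4)*(r + 2)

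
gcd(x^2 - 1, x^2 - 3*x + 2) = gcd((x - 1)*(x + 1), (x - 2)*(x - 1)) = x - 1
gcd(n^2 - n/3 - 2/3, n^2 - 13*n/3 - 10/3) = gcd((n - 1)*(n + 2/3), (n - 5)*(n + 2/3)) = n + 2/3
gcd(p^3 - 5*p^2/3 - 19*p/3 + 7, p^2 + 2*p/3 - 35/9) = p + 7/3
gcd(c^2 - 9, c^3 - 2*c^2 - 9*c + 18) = c^2 - 9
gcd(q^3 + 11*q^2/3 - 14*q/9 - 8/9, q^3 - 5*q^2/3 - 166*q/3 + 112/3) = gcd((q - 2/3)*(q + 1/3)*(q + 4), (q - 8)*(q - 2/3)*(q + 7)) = q - 2/3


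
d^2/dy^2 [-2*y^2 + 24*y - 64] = -4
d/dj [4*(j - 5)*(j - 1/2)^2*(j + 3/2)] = 16*j^3 - 54*j^2 - 30*j + 53/2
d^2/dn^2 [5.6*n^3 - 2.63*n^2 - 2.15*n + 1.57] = 33.6*n - 5.26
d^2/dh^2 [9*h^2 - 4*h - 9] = 18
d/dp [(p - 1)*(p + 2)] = 2*p + 1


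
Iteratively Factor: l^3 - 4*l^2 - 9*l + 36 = (l + 3)*(l^2 - 7*l + 12) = (l - 4)*(l + 3)*(l - 3)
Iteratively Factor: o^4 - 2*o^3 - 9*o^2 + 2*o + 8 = (o + 1)*(o^3 - 3*o^2 - 6*o + 8) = (o + 1)*(o + 2)*(o^2 - 5*o + 4) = (o - 4)*(o + 1)*(o + 2)*(o - 1)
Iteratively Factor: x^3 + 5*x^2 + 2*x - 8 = (x + 2)*(x^2 + 3*x - 4) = (x + 2)*(x + 4)*(x - 1)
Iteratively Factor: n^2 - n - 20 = (n + 4)*(n - 5)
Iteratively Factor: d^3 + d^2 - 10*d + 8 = (d + 4)*(d^2 - 3*d + 2) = (d - 1)*(d + 4)*(d - 2)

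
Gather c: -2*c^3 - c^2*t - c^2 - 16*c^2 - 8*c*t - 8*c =-2*c^3 + c^2*(-t - 17) + c*(-8*t - 8)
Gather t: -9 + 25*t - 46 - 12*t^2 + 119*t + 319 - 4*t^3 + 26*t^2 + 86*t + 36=-4*t^3 + 14*t^2 + 230*t + 300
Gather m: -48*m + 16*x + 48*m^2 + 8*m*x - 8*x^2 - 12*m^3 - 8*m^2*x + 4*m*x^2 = -12*m^3 + m^2*(48 - 8*x) + m*(4*x^2 + 8*x - 48) - 8*x^2 + 16*x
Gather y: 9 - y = 9 - y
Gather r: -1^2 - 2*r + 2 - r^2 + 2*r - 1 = -r^2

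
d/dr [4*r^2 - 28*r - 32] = 8*r - 28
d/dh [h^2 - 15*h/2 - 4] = 2*h - 15/2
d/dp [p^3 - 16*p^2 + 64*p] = 3*p^2 - 32*p + 64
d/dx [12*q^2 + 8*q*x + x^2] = 8*q + 2*x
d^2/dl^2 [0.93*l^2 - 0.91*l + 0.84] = 1.86000000000000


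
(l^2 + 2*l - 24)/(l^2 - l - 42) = (l - 4)/(l - 7)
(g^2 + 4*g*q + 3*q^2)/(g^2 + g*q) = (g + 3*q)/g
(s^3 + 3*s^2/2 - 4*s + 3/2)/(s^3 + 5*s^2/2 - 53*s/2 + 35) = (2*s^3 + 3*s^2 - 8*s + 3)/(2*s^3 + 5*s^2 - 53*s + 70)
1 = 1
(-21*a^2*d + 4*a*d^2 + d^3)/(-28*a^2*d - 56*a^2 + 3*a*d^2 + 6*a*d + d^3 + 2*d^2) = d*(3*a - d)/(4*a*d + 8*a - d^2 - 2*d)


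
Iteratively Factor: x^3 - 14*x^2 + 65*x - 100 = (x - 4)*(x^2 - 10*x + 25) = (x - 5)*(x - 4)*(x - 5)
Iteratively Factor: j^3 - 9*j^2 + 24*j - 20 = (j - 2)*(j^2 - 7*j + 10) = (j - 5)*(j - 2)*(j - 2)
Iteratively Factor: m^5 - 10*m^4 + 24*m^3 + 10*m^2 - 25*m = (m + 1)*(m^4 - 11*m^3 + 35*m^2 - 25*m) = m*(m + 1)*(m^3 - 11*m^2 + 35*m - 25) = m*(m - 5)*(m + 1)*(m^2 - 6*m + 5) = m*(m - 5)*(m - 1)*(m + 1)*(m - 5)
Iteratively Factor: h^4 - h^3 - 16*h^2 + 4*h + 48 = (h + 2)*(h^3 - 3*h^2 - 10*h + 24) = (h - 4)*(h + 2)*(h^2 + h - 6) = (h - 4)*(h + 2)*(h + 3)*(h - 2)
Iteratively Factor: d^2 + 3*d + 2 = (d + 2)*(d + 1)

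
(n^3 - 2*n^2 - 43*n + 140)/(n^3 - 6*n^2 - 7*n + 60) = (n + 7)/(n + 3)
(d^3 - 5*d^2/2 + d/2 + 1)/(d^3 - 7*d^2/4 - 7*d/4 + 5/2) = 2*(2*d + 1)/(4*d + 5)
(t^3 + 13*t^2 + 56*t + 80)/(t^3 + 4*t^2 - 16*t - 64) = (t + 5)/(t - 4)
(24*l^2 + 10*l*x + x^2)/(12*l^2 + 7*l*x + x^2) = (6*l + x)/(3*l + x)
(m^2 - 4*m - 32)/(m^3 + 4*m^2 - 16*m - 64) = (m - 8)/(m^2 - 16)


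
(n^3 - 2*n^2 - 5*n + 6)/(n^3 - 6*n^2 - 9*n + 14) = (n - 3)/(n - 7)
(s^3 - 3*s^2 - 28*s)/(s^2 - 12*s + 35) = s*(s + 4)/(s - 5)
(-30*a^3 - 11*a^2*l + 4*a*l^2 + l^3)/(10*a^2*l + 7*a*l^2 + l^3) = (-3*a + l)/l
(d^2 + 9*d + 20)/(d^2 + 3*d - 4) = (d + 5)/(d - 1)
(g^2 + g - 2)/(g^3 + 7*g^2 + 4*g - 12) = 1/(g + 6)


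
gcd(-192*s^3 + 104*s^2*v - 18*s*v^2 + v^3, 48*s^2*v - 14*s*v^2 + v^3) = 48*s^2 - 14*s*v + v^2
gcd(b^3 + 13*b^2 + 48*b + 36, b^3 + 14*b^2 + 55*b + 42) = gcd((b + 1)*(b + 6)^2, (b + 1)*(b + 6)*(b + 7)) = b^2 + 7*b + 6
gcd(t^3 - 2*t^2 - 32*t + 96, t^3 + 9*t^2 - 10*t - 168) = t^2 + 2*t - 24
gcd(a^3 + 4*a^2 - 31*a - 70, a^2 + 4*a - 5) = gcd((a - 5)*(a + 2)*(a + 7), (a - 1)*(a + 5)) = 1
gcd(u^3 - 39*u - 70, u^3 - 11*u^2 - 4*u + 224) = u - 7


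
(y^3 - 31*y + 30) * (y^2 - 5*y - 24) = y^5 - 5*y^4 - 55*y^3 + 185*y^2 + 594*y - 720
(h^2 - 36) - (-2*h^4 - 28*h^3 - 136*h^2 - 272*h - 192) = 2*h^4 + 28*h^3 + 137*h^2 + 272*h + 156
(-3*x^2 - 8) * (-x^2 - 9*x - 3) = 3*x^4 + 27*x^3 + 17*x^2 + 72*x + 24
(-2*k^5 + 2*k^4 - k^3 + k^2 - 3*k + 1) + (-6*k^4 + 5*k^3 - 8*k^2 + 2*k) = -2*k^5 - 4*k^4 + 4*k^3 - 7*k^2 - k + 1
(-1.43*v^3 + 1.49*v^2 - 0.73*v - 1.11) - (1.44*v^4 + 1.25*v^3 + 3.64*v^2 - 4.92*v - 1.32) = -1.44*v^4 - 2.68*v^3 - 2.15*v^2 + 4.19*v + 0.21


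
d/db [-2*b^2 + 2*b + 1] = 2 - 4*b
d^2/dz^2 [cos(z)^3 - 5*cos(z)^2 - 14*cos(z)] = 53*cos(z)/4 + 10*cos(2*z) - 9*cos(3*z)/4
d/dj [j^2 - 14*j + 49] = 2*j - 14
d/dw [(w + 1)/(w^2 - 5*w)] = (-w^2 - 2*w + 5)/(w^2*(w^2 - 10*w + 25))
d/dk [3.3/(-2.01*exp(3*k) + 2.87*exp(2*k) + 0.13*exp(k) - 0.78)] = (19.899*exp(2*k) - 18.942*exp(k) - 0.429)*exp(k)/(2.01*exp(3*k) - 2.87*exp(2*k) - 0.13*exp(k) + 0.78)^2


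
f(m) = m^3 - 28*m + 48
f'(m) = 3*m^2 - 28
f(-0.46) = 60.78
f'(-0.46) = -27.37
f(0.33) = 38.80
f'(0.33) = -27.67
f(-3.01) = 105.01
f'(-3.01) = -0.82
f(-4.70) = 75.78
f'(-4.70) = 38.27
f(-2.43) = 101.69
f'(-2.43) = -10.29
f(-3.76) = 100.12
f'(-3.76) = 14.41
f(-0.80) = 69.89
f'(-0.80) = -26.08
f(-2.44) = 101.79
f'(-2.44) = -10.14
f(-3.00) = 105.00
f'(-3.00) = -1.00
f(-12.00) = -1344.00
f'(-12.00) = 404.00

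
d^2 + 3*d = d*(d + 3)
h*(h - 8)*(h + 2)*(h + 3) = h^4 - 3*h^3 - 34*h^2 - 48*h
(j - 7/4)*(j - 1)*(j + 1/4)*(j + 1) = j^4 - 3*j^3/2 - 23*j^2/16 + 3*j/2 + 7/16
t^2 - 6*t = t*(t - 6)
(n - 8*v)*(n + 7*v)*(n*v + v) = n^3*v - n^2*v^2 + n^2*v - 56*n*v^3 - n*v^2 - 56*v^3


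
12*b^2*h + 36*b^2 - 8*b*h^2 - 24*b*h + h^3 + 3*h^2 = (-6*b + h)*(-2*b + h)*(h + 3)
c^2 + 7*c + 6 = (c + 1)*(c + 6)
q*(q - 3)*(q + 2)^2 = q^4 + q^3 - 8*q^2 - 12*q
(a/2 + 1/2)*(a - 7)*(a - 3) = a^3/2 - 9*a^2/2 + 11*a/2 + 21/2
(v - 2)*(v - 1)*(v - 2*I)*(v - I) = v^4 - 3*v^3 - 3*I*v^3 + 9*I*v^2 + 6*v - 6*I*v - 4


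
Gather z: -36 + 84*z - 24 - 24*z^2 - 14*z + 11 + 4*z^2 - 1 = -20*z^2 + 70*z - 50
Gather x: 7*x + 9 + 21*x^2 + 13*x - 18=21*x^2 + 20*x - 9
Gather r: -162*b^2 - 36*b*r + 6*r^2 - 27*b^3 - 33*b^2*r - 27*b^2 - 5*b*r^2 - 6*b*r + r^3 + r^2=-27*b^3 - 189*b^2 + r^3 + r^2*(7 - 5*b) + r*(-33*b^2 - 42*b)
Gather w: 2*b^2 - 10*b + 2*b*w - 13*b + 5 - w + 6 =2*b^2 - 23*b + w*(2*b - 1) + 11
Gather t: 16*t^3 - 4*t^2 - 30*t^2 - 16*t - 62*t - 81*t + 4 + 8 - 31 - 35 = 16*t^3 - 34*t^2 - 159*t - 54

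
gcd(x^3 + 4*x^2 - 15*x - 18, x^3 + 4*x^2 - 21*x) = x - 3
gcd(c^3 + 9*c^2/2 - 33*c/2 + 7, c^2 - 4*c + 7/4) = c - 1/2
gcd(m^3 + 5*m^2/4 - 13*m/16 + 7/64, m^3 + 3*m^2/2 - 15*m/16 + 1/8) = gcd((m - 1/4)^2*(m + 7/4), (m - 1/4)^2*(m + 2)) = m^2 - m/2 + 1/16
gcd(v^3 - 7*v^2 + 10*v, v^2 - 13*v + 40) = v - 5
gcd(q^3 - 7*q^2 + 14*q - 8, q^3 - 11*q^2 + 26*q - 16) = q^2 - 3*q + 2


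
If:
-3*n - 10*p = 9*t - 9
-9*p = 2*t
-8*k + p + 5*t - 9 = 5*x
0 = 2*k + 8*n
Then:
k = -1220*x/1823 - 648/1823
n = 305*x/1823 + 162/1823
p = 30*x/1823 - 522/1823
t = 2349/1823 - 135*x/1823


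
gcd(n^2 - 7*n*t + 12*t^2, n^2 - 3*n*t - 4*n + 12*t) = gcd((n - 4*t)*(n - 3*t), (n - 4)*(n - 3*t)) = -n + 3*t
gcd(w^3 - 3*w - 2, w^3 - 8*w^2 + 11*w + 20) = w + 1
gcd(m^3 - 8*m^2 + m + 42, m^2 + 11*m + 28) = 1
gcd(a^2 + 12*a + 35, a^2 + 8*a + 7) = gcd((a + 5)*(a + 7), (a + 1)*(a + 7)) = a + 7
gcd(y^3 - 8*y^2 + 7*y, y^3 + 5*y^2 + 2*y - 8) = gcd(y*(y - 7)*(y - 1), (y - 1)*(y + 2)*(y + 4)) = y - 1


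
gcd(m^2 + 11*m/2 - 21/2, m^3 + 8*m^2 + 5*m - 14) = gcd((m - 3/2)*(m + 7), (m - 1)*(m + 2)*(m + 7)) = m + 7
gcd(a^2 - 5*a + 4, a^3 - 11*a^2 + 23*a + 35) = 1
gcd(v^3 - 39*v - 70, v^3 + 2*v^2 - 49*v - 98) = v^2 - 5*v - 14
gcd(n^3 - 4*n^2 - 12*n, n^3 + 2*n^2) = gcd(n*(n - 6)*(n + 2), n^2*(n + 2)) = n^2 + 2*n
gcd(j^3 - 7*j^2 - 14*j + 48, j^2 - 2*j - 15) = j + 3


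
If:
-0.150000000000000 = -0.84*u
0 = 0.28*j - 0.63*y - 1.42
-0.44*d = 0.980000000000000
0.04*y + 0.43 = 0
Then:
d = -2.23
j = -19.12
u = 0.18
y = -10.75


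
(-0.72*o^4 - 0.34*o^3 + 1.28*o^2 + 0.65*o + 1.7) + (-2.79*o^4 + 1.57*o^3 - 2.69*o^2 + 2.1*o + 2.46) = -3.51*o^4 + 1.23*o^3 - 1.41*o^2 + 2.75*o + 4.16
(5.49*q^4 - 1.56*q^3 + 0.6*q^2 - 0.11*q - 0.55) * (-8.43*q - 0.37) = -46.2807*q^5 + 11.1195*q^4 - 4.4808*q^3 + 0.7053*q^2 + 4.6772*q + 0.2035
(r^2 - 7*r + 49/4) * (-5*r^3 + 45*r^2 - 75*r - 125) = -5*r^5 + 80*r^4 - 1805*r^3/4 + 3805*r^2/4 - 175*r/4 - 6125/4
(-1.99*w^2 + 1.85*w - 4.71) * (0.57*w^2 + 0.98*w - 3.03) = -1.1343*w^4 - 0.8957*w^3 + 5.158*w^2 - 10.2213*w + 14.2713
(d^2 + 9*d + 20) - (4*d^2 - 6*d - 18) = -3*d^2 + 15*d + 38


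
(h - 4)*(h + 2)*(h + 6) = h^3 + 4*h^2 - 20*h - 48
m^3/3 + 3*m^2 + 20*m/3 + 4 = (m/3 + 1/3)*(m + 2)*(m + 6)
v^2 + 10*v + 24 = (v + 4)*(v + 6)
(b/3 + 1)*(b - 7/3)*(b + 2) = b^3/3 + 8*b^2/9 - 17*b/9 - 14/3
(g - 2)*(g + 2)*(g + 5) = g^3 + 5*g^2 - 4*g - 20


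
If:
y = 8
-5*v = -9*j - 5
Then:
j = 5*v/9 - 5/9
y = 8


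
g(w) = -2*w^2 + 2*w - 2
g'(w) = 2 - 4*w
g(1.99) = -5.94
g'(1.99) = -5.96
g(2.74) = -11.54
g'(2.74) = -8.96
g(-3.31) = -30.53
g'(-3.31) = 15.24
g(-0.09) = -2.20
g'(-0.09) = 2.36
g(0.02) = -1.96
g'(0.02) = 1.92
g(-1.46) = -9.18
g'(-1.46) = 7.84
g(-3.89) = -40.04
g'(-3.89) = 17.56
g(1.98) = -5.88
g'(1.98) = -5.92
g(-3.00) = -26.00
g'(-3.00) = 14.00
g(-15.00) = -482.00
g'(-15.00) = 62.00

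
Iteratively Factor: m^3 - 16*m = (m - 4)*(m^2 + 4*m) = m*(m - 4)*(m + 4)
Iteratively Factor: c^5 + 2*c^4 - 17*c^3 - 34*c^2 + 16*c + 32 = (c + 2)*(c^4 - 17*c^2 + 16) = (c - 4)*(c + 2)*(c^3 + 4*c^2 - c - 4) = (c - 4)*(c - 1)*(c + 2)*(c^2 + 5*c + 4) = (c - 4)*(c - 1)*(c + 1)*(c + 2)*(c + 4)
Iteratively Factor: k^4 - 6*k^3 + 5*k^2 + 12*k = (k)*(k^3 - 6*k^2 + 5*k + 12) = k*(k - 4)*(k^2 - 2*k - 3) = k*(k - 4)*(k + 1)*(k - 3)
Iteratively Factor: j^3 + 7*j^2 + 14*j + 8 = (j + 4)*(j^2 + 3*j + 2) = (j + 2)*(j + 4)*(j + 1)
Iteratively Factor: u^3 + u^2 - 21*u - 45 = (u + 3)*(u^2 - 2*u - 15) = (u - 5)*(u + 3)*(u + 3)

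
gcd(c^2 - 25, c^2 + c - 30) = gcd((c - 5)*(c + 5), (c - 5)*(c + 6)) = c - 5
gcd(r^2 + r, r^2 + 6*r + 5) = r + 1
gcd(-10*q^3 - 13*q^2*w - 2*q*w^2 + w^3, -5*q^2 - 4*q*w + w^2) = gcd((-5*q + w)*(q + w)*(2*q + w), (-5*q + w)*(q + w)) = 5*q^2 + 4*q*w - w^2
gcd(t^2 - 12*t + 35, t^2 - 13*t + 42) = t - 7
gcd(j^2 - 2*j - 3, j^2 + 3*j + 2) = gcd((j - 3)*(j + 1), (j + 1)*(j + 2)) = j + 1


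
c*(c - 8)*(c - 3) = c^3 - 11*c^2 + 24*c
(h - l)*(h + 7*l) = h^2 + 6*h*l - 7*l^2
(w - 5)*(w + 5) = w^2 - 25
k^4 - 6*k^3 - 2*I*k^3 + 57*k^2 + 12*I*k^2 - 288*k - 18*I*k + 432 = (k - 3)^2*(k - 8*I)*(k + 6*I)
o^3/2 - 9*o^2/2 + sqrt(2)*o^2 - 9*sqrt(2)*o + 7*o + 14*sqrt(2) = (o/2 + sqrt(2))*(o - 7)*(o - 2)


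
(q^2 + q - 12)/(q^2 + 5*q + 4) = (q - 3)/(q + 1)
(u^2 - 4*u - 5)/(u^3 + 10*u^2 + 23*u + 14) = (u - 5)/(u^2 + 9*u + 14)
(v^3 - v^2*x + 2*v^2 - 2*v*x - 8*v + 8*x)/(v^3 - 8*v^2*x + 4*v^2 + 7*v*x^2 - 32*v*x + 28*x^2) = (2 - v)/(-v + 7*x)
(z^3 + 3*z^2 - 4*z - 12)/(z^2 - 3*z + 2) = (z^2 + 5*z + 6)/(z - 1)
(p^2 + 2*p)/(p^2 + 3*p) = (p + 2)/(p + 3)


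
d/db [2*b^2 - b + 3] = 4*b - 1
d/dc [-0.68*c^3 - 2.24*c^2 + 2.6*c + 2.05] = -2.04*c^2 - 4.48*c + 2.6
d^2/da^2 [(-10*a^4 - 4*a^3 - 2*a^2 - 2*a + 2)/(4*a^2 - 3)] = 4*(-80*a^6 + 180*a^4 - 40*a^3 - 258*a^2 - 90*a + 3)/(64*a^6 - 144*a^4 + 108*a^2 - 27)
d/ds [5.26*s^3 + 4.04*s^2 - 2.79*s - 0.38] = 15.78*s^2 + 8.08*s - 2.79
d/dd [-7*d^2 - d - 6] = -14*d - 1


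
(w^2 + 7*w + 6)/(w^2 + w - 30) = (w + 1)/(w - 5)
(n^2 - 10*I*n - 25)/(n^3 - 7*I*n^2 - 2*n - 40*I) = (n - 5*I)/(n^2 - 2*I*n + 8)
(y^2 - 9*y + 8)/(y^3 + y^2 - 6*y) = (y^2 - 9*y + 8)/(y*(y^2 + y - 6))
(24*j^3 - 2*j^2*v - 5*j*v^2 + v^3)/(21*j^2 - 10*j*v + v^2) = (-8*j^2 - 2*j*v + v^2)/(-7*j + v)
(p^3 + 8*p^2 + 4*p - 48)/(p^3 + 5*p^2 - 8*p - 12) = (p + 4)/(p + 1)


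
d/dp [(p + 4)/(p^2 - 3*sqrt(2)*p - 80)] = (p^2 - 3*sqrt(2)*p - (p + 4)*(2*p - 3*sqrt(2)) - 80)/(-p^2 + 3*sqrt(2)*p + 80)^2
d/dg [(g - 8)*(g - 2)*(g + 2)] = 3*g^2 - 16*g - 4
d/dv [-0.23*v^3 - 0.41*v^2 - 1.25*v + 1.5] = -0.69*v^2 - 0.82*v - 1.25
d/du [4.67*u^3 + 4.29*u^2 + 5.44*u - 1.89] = 14.01*u^2 + 8.58*u + 5.44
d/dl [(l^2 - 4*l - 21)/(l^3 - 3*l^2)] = (-l^3 + 8*l^2 + 51*l - 126)/(l^3*(l^2 - 6*l + 9))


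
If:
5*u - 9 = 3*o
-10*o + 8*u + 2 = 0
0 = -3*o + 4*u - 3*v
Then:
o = 41/13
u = 48/13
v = 23/13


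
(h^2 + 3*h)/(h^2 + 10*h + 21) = h/(h + 7)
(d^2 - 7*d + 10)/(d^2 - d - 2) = (d - 5)/(d + 1)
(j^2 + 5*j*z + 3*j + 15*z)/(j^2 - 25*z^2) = (-j - 3)/(-j + 5*z)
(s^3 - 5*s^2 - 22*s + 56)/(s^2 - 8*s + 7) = (s^2 + 2*s - 8)/(s - 1)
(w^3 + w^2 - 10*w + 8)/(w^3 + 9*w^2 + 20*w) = (w^2 - 3*w + 2)/(w*(w + 5))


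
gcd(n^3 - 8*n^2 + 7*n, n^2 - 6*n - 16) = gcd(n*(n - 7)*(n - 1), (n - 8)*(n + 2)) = 1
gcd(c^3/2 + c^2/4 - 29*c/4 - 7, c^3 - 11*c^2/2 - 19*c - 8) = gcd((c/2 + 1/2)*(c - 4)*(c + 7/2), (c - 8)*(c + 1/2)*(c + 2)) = 1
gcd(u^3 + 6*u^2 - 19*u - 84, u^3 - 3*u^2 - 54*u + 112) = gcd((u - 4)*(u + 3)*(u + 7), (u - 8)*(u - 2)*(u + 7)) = u + 7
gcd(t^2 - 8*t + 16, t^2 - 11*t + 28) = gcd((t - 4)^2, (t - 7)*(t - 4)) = t - 4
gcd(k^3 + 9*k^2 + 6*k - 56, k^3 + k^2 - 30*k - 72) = k + 4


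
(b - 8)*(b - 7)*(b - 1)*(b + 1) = b^4 - 15*b^3 + 55*b^2 + 15*b - 56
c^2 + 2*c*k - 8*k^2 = (c - 2*k)*(c + 4*k)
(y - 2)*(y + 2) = y^2 - 4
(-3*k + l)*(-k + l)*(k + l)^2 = 3*k^4 + 2*k^3*l - 4*k^2*l^2 - 2*k*l^3 + l^4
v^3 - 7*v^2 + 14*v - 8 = (v - 4)*(v - 2)*(v - 1)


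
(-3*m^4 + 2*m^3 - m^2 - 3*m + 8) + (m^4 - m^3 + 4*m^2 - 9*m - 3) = -2*m^4 + m^3 + 3*m^2 - 12*m + 5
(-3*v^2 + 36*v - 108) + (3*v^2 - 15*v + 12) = 21*v - 96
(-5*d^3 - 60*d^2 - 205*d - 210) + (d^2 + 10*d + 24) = -5*d^3 - 59*d^2 - 195*d - 186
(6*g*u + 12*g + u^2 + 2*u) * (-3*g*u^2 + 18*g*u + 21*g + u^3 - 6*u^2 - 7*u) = -18*g^2*u^3 + 72*g^2*u^2 + 342*g^2*u + 252*g^2 + 3*g*u^4 - 12*g*u^3 - 57*g*u^2 - 42*g*u + u^5 - 4*u^4 - 19*u^3 - 14*u^2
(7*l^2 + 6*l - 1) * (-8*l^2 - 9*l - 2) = -56*l^4 - 111*l^3 - 60*l^2 - 3*l + 2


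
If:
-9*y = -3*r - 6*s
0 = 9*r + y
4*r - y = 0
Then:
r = 0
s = 0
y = 0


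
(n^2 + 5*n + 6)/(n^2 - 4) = (n + 3)/(n - 2)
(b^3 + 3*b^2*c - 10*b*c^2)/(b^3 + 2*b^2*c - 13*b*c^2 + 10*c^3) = b/(b - c)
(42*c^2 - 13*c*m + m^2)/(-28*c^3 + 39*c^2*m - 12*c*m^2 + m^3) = (-6*c + m)/(4*c^2 - 5*c*m + m^2)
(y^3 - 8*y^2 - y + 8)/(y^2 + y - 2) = (y^2 - 7*y - 8)/(y + 2)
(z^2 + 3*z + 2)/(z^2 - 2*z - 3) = (z + 2)/(z - 3)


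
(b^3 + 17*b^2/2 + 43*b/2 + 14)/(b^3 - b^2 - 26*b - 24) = (b + 7/2)/(b - 6)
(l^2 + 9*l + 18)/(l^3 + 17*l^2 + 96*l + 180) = (l + 3)/(l^2 + 11*l + 30)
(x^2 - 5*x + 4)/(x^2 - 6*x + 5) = (x - 4)/(x - 5)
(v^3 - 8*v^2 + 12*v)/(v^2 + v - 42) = v*(v - 2)/(v + 7)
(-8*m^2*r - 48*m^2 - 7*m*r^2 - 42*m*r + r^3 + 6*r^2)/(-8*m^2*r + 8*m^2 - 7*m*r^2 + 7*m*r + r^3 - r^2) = (r + 6)/(r - 1)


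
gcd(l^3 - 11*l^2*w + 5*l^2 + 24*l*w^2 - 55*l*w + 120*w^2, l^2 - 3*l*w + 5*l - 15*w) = -l^2 + 3*l*w - 5*l + 15*w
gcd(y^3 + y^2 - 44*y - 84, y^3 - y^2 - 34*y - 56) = y^2 - 5*y - 14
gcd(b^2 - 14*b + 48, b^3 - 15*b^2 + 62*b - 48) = b^2 - 14*b + 48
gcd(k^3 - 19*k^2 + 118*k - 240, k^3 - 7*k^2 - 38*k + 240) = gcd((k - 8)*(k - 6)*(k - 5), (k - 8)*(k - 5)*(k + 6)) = k^2 - 13*k + 40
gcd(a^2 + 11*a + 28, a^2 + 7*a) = a + 7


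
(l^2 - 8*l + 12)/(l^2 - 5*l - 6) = (l - 2)/(l + 1)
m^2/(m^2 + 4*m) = m/(m + 4)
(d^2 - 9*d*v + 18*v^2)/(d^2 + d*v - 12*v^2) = (d - 6*v)/(d + 4*v)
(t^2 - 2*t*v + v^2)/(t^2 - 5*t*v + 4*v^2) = (t - v)/(t - 4*v)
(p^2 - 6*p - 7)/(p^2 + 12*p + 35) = (p^2 - 6*p - 7)/(p^2 + 12*p + 35)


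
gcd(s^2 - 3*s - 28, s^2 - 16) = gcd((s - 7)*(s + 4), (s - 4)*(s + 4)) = s + 4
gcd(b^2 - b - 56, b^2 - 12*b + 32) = b - 8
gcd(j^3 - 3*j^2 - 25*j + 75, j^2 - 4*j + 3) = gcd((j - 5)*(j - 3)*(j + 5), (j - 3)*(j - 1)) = j - 3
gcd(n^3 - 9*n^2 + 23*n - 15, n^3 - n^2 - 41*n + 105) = n^2 - 8*n + 15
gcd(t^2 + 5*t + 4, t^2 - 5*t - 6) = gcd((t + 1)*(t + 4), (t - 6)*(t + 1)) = t + 1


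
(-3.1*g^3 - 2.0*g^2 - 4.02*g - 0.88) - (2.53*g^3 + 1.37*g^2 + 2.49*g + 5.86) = -5.63*g^3 - 3.37*g^2 - 6.51*g - 6.74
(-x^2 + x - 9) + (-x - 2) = -x^2 - 11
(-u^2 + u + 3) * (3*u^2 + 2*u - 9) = -3*u^4 + u^3 + 20*u^2 - 3*u - 27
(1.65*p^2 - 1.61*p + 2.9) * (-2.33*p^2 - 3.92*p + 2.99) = -3.8445*p^4 - 2.7167*p^3 + 4.4877*p^2 - 16.1819*p + 8.671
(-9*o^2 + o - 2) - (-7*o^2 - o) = -2*o^2 + 2*o - 2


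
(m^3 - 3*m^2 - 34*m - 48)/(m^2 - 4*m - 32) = (m^2 + 5*m + 6)/(m + 4)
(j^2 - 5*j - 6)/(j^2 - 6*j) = (j + 1)/j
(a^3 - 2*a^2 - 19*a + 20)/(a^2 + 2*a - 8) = (a^2 - 6*a + 5)/(a - 2)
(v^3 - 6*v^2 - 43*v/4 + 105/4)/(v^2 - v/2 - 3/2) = (2*v^2 - 9*v - 35)/(2*(v + 1))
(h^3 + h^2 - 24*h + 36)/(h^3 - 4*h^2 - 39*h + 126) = (h - 2)/(h - 7)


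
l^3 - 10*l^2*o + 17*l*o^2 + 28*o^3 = (l - 7*o)*(l - 4*o)*(l + o)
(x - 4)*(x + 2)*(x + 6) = x^3 + 4*x^2 - 20*x - 48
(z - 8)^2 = z^2 - 16*z + 64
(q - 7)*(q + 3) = q^2 - 4*q - 21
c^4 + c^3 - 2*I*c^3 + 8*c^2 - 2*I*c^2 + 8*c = c*(c + 1)*(c - 4*I)*(c + 2*I)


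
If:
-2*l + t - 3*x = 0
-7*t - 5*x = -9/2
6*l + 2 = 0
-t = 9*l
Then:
No Solution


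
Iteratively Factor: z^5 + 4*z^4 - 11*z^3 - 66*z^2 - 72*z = (z + 3)*(z^4 + z^3 - 14*z^2 - 24*z) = (z + 3)^2*(z^3 - 2*z^2 - 8*z) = (z + 2)*(z + 3)^2*(z^2 - 4*z) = z*(z + 2)*(z + 3)^2*(z - 4)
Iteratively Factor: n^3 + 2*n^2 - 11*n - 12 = (n - 3)*(n^2 + 5*n + 4) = (n - 3)*(n + 4)*(n + 1)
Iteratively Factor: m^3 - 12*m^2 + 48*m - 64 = (m - 4)*(m^2 - 8*m + 16) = (m - 4)^2*(m - 4)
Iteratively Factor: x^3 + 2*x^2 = (x)*(x^2 + 2*x) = x^2*(x + 2)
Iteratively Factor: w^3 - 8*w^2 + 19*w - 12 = (w - 3)*(w^2 - 5*w + 4) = (w - 4)*(w - 3)*(w - 1)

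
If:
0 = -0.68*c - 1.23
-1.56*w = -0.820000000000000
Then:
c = -1.81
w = 0.53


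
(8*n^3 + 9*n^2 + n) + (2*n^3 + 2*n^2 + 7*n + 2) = 10*n^3 + 11*n^2 + 8*n + 2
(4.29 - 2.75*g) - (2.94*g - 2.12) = 6.41 - 5.69*g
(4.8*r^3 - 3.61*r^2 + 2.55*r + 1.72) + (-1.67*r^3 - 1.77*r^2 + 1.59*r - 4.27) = 3.13*r^3 - 5.38*r^2 + 4.14*r - 2.55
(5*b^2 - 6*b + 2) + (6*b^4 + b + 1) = 6*b^4 + 5*b^2 - 5*b + 3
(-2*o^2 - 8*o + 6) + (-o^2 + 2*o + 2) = -3*o^2 - 6*o + 8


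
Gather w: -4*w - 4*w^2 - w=-4*w^2 - 5*w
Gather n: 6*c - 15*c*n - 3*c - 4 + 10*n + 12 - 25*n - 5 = 3*c + n*(-15*c - 15) + 3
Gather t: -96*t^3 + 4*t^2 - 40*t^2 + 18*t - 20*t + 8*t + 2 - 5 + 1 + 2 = -96*t^3 - 36*t^2 + 6*t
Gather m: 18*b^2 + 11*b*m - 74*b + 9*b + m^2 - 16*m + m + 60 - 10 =18*b^2 - 65*b + m^2 + m*(11*b - 15) + 50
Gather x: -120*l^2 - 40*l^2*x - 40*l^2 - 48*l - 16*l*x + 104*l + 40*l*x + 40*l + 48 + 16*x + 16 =-160*l^2 + 96*l + x*(-40*l^2 + 24*l + 16) + 64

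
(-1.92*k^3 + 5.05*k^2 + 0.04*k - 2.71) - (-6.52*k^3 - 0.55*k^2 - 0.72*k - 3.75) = 4.6*k^3 + 5.6*k^2 + 0.76*k + 1.04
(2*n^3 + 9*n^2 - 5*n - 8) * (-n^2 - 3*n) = -2*n^5 - 15*n^4 - 22*n^3 + 23*n^2 + 24*n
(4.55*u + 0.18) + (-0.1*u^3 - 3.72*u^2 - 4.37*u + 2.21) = -0.1*u^3 - 3.72*u^2 + 0.18*u + 2.39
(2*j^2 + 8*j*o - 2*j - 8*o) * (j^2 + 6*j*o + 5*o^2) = 2*j^4 + 20*j^3*o - 2*j^3 + 58*j^2*o^2 - 20*j^2*o + 40*j*o^3 - 58*j*o^2 - 40*o^3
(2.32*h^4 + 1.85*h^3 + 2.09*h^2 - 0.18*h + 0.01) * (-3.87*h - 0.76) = -8.9784*h^5 - 8.9227*h^4 - 9.4943*h^3 - 0.8918*h^2 + 0.0981*h - 0.0076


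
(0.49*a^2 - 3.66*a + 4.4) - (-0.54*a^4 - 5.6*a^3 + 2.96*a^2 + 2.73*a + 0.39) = 0.54*a^4 + 5.6*a^3 - 2.47*a^2 - 6.39*a + 4.01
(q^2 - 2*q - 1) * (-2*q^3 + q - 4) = -2*q^5 + 4*q^4 + 3*q^3 - 6*q^2 + 7*q + 4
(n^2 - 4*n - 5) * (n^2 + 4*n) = n^4 - 21*n^2 - 20*n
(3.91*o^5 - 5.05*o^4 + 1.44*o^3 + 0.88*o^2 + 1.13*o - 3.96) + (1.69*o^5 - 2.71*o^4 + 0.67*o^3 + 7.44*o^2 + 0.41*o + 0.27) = 5.6*o^5 - 7.76*o^4 + 2.11*o^3 + 8.32*o^2 + 1.54*o - 3.69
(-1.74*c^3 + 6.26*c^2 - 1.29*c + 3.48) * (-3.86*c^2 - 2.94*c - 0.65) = 6.7164*c^5 - 19.048*c^4 - 12.294*c^3 - 13.7092*c^2 - 9.3927*c - 2.262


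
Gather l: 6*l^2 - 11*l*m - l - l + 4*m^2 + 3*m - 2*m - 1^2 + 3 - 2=6*l^2 + l*(-11*m - 2) + 4*m^2 + m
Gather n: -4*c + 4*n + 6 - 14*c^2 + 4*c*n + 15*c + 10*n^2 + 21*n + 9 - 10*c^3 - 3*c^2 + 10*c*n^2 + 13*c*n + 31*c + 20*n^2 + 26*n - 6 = -10*c^3 - 17*c^2 + 42*c + n^2*(10*c + 30) + n*(17*c + 51) + 9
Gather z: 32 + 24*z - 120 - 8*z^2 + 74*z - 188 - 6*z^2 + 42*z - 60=-14*z^2 + 140*z - 336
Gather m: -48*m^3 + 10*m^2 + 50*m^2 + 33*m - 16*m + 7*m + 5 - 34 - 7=-48*m^3 + 60*m^2 + 24*m - 36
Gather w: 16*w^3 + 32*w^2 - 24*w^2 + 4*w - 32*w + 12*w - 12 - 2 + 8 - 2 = 16*w^3 + 8*w^2 - 16*w - 8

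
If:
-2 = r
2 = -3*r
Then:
No Solution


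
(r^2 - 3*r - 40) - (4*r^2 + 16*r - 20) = -3*r^2 - 19*r - 20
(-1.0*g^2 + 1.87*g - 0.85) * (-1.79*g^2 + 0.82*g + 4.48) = 1.79*g^4 - 4.1673*g^3 - 1.4251*g^2 + 7.6806*g - 3.808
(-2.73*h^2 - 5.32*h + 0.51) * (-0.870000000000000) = 2.3751*h^2 + 4.6284*h - 0.4437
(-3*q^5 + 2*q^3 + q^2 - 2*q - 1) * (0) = 0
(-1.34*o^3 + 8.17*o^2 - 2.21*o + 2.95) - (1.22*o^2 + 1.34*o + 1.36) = -1.34*o^3 + 6.95*o^2 - 3.55*o + 1.59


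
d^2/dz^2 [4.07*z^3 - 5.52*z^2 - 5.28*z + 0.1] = 24.42*z - 11.04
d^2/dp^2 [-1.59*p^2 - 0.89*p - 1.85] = -3.18000000000000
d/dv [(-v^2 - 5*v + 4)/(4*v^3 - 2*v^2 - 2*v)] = (v^4 + 10*v^3 - 14*v^2 + 4*v + 2)/(v^2*(4*v^4 - 4*v^3 - 3*v^2 + 2*v + 1))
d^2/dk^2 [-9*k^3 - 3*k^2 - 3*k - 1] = -54*k - 6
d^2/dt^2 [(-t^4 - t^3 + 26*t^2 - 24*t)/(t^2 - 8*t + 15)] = 2*(-t^6 + 24*t^5 - 237*t^4 + 1095*t^3 - 2160*t^2 + 405*t + 2970)/(t^6 - 24*t^5 + 237*t^4 - 1232*t^3 + 3555*t^2 - 5400*t + 3375)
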